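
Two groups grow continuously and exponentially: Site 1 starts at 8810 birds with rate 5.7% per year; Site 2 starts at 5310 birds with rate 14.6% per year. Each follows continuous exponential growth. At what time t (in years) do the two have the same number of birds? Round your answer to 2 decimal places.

8810·e^(0.057t) = 5310·e^(0.146t)
8810/5310 = e^((0.146 − 0.057)t) → ln(1.65913) = 0.089·t
t = 0.5063 / 0.089

t ≈ 5.69 years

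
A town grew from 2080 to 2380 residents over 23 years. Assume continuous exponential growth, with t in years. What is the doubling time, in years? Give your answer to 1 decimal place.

r = ln(2380/2080) / 23 = ln(1.14423) / 23 ≈ 0.005858 per year
doubling time = ln 2 / |r| = 0.69315 / 0.005858

doubling time ≈ 118.3 years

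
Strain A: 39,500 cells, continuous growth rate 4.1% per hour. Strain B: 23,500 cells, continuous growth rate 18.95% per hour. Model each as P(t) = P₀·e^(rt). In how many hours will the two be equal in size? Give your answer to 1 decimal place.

t ≈ 3.5 hours

39500·e^(0.041t) = 23500·e^(0.1895t)
39500/23500 = e^((0.1895 − 0.041)t) → ln(1.68085) = 0.1485·t
t = 0.5193 / 0.1485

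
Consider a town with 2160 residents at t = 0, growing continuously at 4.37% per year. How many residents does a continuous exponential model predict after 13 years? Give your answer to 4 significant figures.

≈ 3,812 residents

P(13) = 2160 · e^(0.0437·13) = 2160 · e^(0.5681)
= 2160 · 1.76491 ≈ 3812.21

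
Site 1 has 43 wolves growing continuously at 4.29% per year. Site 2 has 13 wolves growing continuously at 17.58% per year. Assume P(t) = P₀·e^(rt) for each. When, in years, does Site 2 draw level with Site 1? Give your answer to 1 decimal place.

t ≈ 9.0 years

43·e^(0.0429t) = 13·e^(0.1758t)
43/13 = e^((0.1758 − 0.0429)t) → ln(3.30769) = 0.1329·t
t = 1.19625 / 0.1329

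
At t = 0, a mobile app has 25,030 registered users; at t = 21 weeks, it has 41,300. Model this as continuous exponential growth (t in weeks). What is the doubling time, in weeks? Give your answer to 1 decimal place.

doubling time ≈ 29.1 weeks

r = ln(41300/25030) / 21 = ln(1.65002) / 21 ≈ 0.023847 per week
doubling time = ln 2 / |r| = 0.69315 / 0.023847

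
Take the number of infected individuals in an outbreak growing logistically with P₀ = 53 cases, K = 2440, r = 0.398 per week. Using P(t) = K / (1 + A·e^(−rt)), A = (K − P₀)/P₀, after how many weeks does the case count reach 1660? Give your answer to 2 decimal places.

A = (2440 − 53)/53 = 45.03774
1660 = 2440/(1 + 45.03774·e^(−0.398t)) → 1 + 45.03774·e^(−0.398t) = 1.46988
e^(−0.398t) = 0.010433 → t = ln(95.84954)/0.398 = 4.56278/0.398

t ≈ 11.46 weeks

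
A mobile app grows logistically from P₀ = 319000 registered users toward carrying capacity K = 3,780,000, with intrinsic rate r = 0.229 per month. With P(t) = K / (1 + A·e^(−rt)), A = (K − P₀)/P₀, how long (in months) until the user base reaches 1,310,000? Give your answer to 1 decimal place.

t ≈ 7.6 months

A = (3780000 − 319000)/319000 = 10.84953
1310000 = 3780000/(1 + 10.84953·e^(−0.229t)) → 1 + 10.84953·e^(−0.229t) = 2.8855
e^(−0.229t) = 0.173786 → t = ln(5.7542)/0.229 = 1.74993/0.229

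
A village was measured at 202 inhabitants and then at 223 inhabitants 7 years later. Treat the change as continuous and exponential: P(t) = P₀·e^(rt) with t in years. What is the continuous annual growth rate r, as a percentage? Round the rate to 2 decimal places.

223 = 202 · e^(r·7)
e^(7r) = 223/202 = 1.10396
r = ln(1.10396) / 7 = 0.0989 / 7

r ≈ 1.41% per year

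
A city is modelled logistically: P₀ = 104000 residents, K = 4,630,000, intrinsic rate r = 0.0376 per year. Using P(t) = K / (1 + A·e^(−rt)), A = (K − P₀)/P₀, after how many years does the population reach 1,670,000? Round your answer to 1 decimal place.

A = (4630000 − 104000)/104000 = 43.51923
1670000 = 4630000/(1 + 43.51923·e^(−0.0376t)) → 1 + 43.51923·e^(−0.0376t) = 2.77246
e^(−0.0376t) = 0.040728 → t = ln(24.55308)/0.0376 = 3.20084/0.0376

t ≈ 85.1 years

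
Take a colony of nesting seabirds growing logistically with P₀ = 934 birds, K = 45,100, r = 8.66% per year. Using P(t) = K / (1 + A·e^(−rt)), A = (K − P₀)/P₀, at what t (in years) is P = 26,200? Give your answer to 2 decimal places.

A = (45100 − 934)/934 = 47.28694
26200 = 45100/(1 + 47.28694·e^(−0.0866t)) → 1 + 47.28694·e^(−0.0866t) = 1.72137
e^(−0.0866t) = 0.015255 → t = ln(65.5512)/0.0866 = 4.18283/0.0866

t ≈ 48.30 years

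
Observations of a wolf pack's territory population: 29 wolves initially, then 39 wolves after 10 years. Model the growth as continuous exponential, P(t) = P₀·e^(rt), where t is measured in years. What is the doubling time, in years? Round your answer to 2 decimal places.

r = ln(39/29) / 10 = ln(1.34483) / 10 ≈ 0.029627 per year
doubling time = ln 2 / |r| = 0.69315 / 0.029627

doubling time ≈ 23.40 years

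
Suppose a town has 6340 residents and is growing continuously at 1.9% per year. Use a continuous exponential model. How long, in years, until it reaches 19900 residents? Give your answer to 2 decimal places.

t ≈ 60.20 years

19900 = 6340 · e^(0.019·t)
t = ln(19900/6340) / 0.019 = ln(3.1388) / 0.019 = 1.14384 / 0.019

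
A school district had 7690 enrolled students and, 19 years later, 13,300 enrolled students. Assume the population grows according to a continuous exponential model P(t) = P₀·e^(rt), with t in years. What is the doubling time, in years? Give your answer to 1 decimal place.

doubling time ≈ 24.0 years

r = ln(13300/7690) / 19 = ln(1.72952) / 19 ≈ 0.028834 per year
doubling time = ln 2 / |r| = 0.69315 / 0.028834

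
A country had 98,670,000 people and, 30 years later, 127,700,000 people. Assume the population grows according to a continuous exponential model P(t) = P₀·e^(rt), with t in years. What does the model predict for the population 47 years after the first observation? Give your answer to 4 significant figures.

≈ 147,800,000 people

r = ln(127700000/98670000) / 30 ≈ 0.008597 per year
P(47) = 98670000 · e^(0.008597·47) = 98670000 · 1.49788 ≈ 147795371.35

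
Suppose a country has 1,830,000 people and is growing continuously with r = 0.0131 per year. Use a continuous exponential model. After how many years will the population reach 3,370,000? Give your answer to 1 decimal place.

3370000 = 1830000 · e^(0.0131·t)
t = ln(3370000/1830000) / 0.0131 = ln(1.84153) / 0.0131 = 0.6106 / 0.0131

t ≈ 46.6 years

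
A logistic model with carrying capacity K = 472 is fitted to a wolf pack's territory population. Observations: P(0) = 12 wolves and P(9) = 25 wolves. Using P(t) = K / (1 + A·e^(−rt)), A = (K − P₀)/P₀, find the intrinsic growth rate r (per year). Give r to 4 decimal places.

A = (472 − 12)/12 = 38.33333
25 = 472/(1 + 38.33333·e^(−r·9)) → e^(−9r) = (18.88 − 1)/38.33333 = 0.466435
r = −ln(0.466435)/9 = 0.76264/9

r ≈ 0.0847 per year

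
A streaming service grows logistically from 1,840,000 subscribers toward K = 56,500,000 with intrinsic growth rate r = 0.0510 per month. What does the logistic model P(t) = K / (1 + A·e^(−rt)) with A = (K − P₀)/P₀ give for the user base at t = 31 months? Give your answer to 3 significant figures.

≈ 7,940,000 subscribers

A = (56500000 − 1840000)/1840000 = 29.70652
P(31) = 56500000 / (1 + 29.70652·e^(−0.051·31)) = 56500000 / (1 + 29.70652·0.205769)
= 56500000 / 7.11269 ≈ 7943551.03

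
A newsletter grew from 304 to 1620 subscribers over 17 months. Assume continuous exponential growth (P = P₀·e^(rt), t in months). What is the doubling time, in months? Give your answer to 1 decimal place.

r = ln(1620/304) / 17 = ln(5.32895) / 17 ≈ 0.098421 per month
doubling time = ln 2 / |r| = 0.69315 / 0.098421

doubling time ≈ 7.0 months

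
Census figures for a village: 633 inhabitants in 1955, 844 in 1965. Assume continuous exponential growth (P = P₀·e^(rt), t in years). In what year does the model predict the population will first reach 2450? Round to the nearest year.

r = ln(844/633) / 10 = 0.28768/10 ≈ 0.028768 per year
t = ln(2450/633) / r = 1.35337/0.028768 ≈ 47.04 years after 1955

year 2002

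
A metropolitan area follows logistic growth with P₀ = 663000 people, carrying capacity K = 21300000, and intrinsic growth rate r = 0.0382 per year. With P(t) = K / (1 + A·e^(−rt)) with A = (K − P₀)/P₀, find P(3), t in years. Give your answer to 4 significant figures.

A = (21300000 − 663000)/663000 = 31.1267
P(3) = 21300000 / (1 + 31.1267·e^(−0.0382·3)) = 21300000 / (1 + 31.1267·0.891723)
= 21300000 / 28.75638 ≈ 740705.09

≈ 740,700 people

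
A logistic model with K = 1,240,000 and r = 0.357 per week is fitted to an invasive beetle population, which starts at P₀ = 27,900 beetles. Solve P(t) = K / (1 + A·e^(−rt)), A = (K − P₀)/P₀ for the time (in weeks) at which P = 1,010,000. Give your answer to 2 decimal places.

A = (1240000 − 27900)/27900 = 43.44444
1010000 = 1240000/(1 + 43.44444·e^(−0.357t)) → 1 + 43.44444·e^(−0.357t) = 1.22772
e^(−0.357t) = 0.005242 → t = ln(190.77778)/0.357 = 5.25111/0.357

t ≈ 14.71 weeks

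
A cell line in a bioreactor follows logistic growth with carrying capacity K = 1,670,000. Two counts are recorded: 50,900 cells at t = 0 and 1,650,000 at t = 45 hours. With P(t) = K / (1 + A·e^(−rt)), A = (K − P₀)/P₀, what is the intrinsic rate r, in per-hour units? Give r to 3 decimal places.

A = (1670000 − 50900)/50900 = 31.80943
1650000 = 1670000/(1 + 31.80943·e^(−r·45)) → e^(−45r) = (1.01212 − 1)/31.80943 = 0.000381
r = −ln(0.000381)/45 = 7.87256/45

r ≈ 0.175 per hour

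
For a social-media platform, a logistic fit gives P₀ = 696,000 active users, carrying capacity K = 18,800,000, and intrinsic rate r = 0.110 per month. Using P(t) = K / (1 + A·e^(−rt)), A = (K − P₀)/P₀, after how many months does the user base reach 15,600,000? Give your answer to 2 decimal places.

A = (18800000 − 696000)/696000 = 26.01149
15600000 = 18800000/(1 + 26.01149·e^(−0.11t)) → 1 + 26.01149·e^(−0.11t) = 1.20513
e^(−0.11t) = 0.007886 → t = ln(126.80603)/0.11 = 4.84266/0.11

t ≈ 44.02 months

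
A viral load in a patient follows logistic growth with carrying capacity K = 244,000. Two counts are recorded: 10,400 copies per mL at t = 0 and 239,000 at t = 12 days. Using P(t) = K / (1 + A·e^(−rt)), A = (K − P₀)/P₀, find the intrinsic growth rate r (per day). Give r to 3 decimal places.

r ≈ 0.582 per day

A = (244000 − 10400)/10400 = 22.46154
239000 = 244000/(1 + 22.46154·e^(−r·12)) → e^(−12r) = (1.02092 − 1)/22.46154 = 0.000931
r = −ln(0.000931)/12 = 6.97883/12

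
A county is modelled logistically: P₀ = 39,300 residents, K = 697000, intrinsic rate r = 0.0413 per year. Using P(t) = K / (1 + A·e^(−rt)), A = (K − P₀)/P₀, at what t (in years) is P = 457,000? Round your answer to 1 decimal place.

A = (697000 − 39300)/39300 = 16.73537
457000 = 697000/(1 + 16.73537·e^(−0.0413t)) → 1 + 16.73537·e^(−0.0413t) = 1.52516
e^(−0.0413t) = 0.03138 → t = ln(31.86693)/0.0413 = 3.46157/0.0413

t ≈ 83.8 years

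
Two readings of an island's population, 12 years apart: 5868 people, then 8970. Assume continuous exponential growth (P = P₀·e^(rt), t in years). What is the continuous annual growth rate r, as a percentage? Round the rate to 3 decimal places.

8970 = 5868 · e^(r·12)
e^(12r) = 8970/5868 = 1.52863
r = ln(1.52863) / 12 = 0.42437 / 12

r ≈ 3.536% per year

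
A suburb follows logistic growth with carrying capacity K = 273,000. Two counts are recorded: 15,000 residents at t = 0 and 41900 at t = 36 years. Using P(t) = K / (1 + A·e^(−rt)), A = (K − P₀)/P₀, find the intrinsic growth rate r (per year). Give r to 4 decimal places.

r ≈ 0.0316 per year

A = (273000 − 15000)/15000 = 17.2
41900 = 273000/(1 + 17.2·e^(−r·36)) → e^(−36r) = (6.51551 − 1)/17.2 = 0.320669
r = −ln(0.320669)/36 = 1.13734/36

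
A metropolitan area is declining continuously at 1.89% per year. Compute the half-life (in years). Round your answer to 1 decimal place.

half-life ≈ 36.7 years

half-life = ln(2) / |r| = 0.69315 / 0.0189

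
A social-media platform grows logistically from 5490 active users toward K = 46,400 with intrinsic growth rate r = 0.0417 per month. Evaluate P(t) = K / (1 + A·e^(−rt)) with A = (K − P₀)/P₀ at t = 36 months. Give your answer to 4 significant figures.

A = (46400 − 5490)/5490 = 7.45173
P(36) = 46400 / (1 + 7.45173·e^(−0.0417·36)) = 46400 / (1 + 7.45173·0.222863)
= 46400 / 2.66071 ≈ 17438.94

≈ 17,440 active users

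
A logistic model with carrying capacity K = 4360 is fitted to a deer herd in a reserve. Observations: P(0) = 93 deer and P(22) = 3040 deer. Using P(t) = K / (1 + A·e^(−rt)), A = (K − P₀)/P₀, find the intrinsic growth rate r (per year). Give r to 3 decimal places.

r ≈ 0.212 per year

A = (4360 − 93)/93 = 45.88172
3040 = 4360/(1 + 45.88172·e^(−r·22)) → e^(−22r) = (1.43421 − 1)/45.88172 = 0.009464
r = −ln(0.009464)/22 = 4.66029/22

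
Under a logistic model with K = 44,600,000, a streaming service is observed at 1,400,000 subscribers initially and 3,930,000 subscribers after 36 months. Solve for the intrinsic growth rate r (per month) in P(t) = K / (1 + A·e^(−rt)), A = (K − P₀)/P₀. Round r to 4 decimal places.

r ≈ 0.0303 per month

A = (44600000 − 1400000)/1400000 = 30.85714
3930000 = 44600000/(1 + 30.85714·e^(−r·36)) → e^(−36r) = (11.3486 − 1)/30.85714 = 0.335371
r = −ln(0.335371)/36 = 1.09252/36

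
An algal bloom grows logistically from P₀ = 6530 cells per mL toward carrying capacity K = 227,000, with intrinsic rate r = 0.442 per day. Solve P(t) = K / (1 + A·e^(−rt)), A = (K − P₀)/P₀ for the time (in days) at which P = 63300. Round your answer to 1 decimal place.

A = (227000 − 6530)/6530 = 33.76263
63300 = 227000/(1 + 33.76263·e^(−0.442t)) → 1 + 33.76263·e^(−0.442t) = 3.5861
e^(−0.442t) = 0.076596 → t = ln(13.05544)/0.442 = 2.5692/0.442

t ≈ 5.8 days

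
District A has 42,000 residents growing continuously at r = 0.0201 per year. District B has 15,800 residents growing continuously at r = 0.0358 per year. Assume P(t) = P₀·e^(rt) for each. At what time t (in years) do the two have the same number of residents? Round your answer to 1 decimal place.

42000·e^(0.0201t) = 15800·e^(0.0358t)
42000/15800 = e^((0.0358 − 0.0201)t) → ln(2.65823) = 0.0157·t
t = 0.97766 / 0.0157

t ≈ 62.3 years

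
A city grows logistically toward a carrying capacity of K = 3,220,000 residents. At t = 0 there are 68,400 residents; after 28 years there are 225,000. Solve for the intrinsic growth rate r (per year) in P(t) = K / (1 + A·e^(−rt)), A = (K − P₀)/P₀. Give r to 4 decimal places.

r ≈ 0.0443 per year

A = (3220000 − 68400)/68400 = 46.07602
225000 = 3220000/(1 + 46.07602·e^(−r·28)) → e^(−28r) = (14.31111 − 1)/46.07602 = 0.288895
r = −ln(0.288895)/28 = 1.24169/28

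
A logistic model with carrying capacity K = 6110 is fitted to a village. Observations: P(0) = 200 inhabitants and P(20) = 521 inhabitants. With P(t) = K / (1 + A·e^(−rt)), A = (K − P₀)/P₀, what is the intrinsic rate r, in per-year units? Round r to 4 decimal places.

r ≈ 0.0507 per year

A = (6110 − 200)/200 = 29.55
521 = 6110/(1 + 29.55·e^(−r·20)) → e^(−20r) = (11.72745 − 1)/29.55 = 0.363027
r = −ln(0.363027)/20 = 1.01328/20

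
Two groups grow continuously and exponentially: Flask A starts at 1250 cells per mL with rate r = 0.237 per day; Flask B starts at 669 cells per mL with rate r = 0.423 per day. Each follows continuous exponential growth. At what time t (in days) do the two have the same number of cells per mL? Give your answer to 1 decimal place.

t ≈ 3.4 days

1250·e^(0.237t) = 669·e^(0.423t)
1250/669 = e^((0.423 − 0.237)t) → ln(1.86846) = 0.186·t
t = 0.62511 / 0.186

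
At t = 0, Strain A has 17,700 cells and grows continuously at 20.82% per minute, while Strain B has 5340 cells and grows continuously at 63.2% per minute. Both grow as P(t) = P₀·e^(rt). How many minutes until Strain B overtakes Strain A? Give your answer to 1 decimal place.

t ≈ 2.8 minutes

17700·e^(0.2082t) = 5340·e^(0.632t)
17700/5340 = e^((0.632 − 0.2082)t) → ln(3.31461) = 0.4238·t
t = 1.19834 / 0.4238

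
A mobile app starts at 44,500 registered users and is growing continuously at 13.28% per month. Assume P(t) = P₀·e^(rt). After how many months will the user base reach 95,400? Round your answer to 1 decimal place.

95400 = 44500 · e^(0.1328·t)
t = ln(95400/44500) / 0.1328 = ln(2.14382) / 0.1328 = 0.76259 / 0.1328

t ≈ 5.7 months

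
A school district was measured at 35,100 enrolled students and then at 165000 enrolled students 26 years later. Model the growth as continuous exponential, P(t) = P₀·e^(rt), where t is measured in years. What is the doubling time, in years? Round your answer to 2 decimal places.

doubling time ≈ 11.64 years

r = ln(165000/35100) / 26 = ln(4.70085) / 26 ≈ 0.059529 per year
doubling time = ln 2 / |r| = 0.69315 / 0.059529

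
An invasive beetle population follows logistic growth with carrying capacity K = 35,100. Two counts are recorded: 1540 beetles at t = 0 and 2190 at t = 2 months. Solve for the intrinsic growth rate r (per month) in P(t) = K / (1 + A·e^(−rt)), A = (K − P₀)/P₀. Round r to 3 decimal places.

r ≈ 0.186 per month

A = (35100 − 1540)/1540 = 21.79221
2190 = 35100/(1 + 21.79221·e^(−r·2)) → e^(−2r) = (16.0274 − 1)/21.79221 = 0.689577
r = −ln(0.689577)/2 = 0.37168/2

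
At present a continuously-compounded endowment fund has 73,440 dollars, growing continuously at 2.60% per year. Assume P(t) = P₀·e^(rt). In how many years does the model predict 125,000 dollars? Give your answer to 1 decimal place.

t ≈ 20.5 years

125000 = 73440 · e^(0.026·t)
t = ln(125000/73440) / 0.026 = ln(1.70207) / 0.026 = 0.53184 / 0.026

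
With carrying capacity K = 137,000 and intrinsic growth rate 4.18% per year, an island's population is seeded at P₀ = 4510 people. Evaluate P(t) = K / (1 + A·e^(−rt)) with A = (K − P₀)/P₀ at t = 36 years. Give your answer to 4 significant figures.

A = (137000 − 4510)/4510 = 29.37694
P(36) = 137000 / (1 + 29.37694·e^(−0.0418·36)) = 137000 / (1 + 29.37694·0.222062)
= 137000 / 7.52349 ≈ 18209.63

≈ 18,210 people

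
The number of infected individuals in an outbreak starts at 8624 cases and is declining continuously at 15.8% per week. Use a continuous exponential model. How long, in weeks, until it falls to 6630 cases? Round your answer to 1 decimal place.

6630 = 8624 · e^(-0.158·t)
t = ln(6630/8624) / -0.158 = ln(0.76878) / -0.158 = -0.26294 / -0.158

t ≈ 1.7 weeks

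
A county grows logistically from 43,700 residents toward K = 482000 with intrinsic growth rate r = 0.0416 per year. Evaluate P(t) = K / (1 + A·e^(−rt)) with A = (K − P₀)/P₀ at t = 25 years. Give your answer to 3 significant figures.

≈ 106,000 residents

A = (482000 − 43700)/43700 = 10.02975
P(25) = 482000 / (1 + 10.02975·e^(−0.0416·25)) = 482000 / (1 + 10.02975·0.353455)
= 482000 / 4.54506 ≈ 106049.17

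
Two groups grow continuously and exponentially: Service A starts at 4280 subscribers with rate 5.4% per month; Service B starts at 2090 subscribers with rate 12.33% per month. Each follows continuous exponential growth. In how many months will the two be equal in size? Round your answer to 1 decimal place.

4280·e^(0.054t) = 2090·e^(0.1233t)
4280/2090 = e^((0.1233 − 0.054)t) → ln(2.04785) = 0.0693·t
t = 0.71679 / 0.0693

t ≈ 10.3 months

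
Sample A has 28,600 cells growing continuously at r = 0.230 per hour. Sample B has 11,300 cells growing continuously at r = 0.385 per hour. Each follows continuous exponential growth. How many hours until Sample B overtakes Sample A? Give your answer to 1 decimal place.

t ≈ 6.0 hours

28600·e^(0.23t) = 11300·e^(0.385t)
28600/11300 = e^((0.385 − 0.23)t) → ln(2.53097) = 0.155·t
t = 0.9286 / 0.155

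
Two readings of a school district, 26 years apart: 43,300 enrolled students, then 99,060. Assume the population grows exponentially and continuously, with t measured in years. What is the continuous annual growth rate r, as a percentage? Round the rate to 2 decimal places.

99060 = 43300 · e^(r·26)
e^(26r) = 99060/43300 = 2.28776
r = ln(2.28776) / 26 = 0.82757 / 26

r ≈ 3.18% per year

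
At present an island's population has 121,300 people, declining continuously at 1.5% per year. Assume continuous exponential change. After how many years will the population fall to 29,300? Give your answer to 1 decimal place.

29300 = 121300 · e^(-0.015·t)
t = ln(29300/121300) / -0.015 = ln(0.24155) / -0.015 = -1.42068 / -0.015

t ≈ 94.7 years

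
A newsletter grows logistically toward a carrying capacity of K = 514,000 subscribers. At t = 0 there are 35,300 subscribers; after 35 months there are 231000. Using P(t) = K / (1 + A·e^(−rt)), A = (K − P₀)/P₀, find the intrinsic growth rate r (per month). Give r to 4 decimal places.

r ≈ 0.0687 per month

A = (514000 − 35300)/35300 = 13.56091
231000 = 514000/(1 + 13.56091·e^(−r·35)) → e^(−35r) = (2.22511 − 1)/13.56091 = 0.090341
r = −ln(0.090341)/35 = 2.40416/35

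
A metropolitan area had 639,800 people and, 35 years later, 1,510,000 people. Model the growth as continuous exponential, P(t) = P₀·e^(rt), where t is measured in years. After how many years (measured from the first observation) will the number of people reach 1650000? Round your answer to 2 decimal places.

t ≈ 38.61 years

r = ln(1510000/639800) / 35 ≈ 0.024535 per year
t = ln(1650000/639800) / r = 0.94737 / 0.024535 ≈ 38.614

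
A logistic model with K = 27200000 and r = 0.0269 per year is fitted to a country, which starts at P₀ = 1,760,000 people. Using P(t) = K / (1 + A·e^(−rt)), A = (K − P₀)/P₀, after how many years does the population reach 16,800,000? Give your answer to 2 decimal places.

t ≈ 117.12 years

A = (27200000 − 1760000)/1760000 = 14.45455
16800000 = 27200000/(1 + 14.45455·e^(−0.0269t)) → 1 + 14.45455·e^(−0.0269t) = 1.61905
e^(−0.0269t) = 0.042827 → t = ln(23.34965)/0.0269 = 3.15058/0.0269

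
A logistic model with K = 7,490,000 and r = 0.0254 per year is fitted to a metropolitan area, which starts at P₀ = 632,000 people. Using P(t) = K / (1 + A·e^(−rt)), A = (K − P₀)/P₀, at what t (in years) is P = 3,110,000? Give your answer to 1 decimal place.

A = (7490000 − 632000)/632000 = 10.85127
3110000 = 7490000/(1 + 10.85127·e^(−0.0254t)) → 1 + 10.85127·e^(−0.0254t) = 2.40836
e^(−0.0254t) = 0.129788 → t = ln(7.70489)/0.0254 = 2.04186/0.0254

t ≈ 80.4 years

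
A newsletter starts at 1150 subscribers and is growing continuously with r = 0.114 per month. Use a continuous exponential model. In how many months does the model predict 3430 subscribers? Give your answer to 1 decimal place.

t ≈ 9.6 months

3430 = 1150 · e^(0.114·t)
t = ln(3430/1150) / 0.114 = ln(2.98261) / 0.114 = 1.0928 / 0.114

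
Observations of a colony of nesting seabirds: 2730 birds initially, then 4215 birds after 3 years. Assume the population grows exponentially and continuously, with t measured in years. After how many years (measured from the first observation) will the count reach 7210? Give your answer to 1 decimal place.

r = ln(4215/2730) / 3 ≈ 0.144783 per year
t = ln(7210/2730) / r = 0.97117 / 0.144783 ≈ 6.708

t ≈ 6.7 years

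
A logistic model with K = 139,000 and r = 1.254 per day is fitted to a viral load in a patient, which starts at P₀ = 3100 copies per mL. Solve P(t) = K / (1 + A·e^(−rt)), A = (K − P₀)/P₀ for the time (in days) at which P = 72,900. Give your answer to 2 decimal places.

A = (139000 − 3100)/3100 = 43.83871
72900 = 139000/(1 + 43.83871·e^(−1.254t)) → 1 + 43.83871·e^(−1.254t) = 1.90672
e^(−1.254t) = 0.020683 → t = ln(48.34859)/1.254 = 3.87844/1.254

t ≈ 3.09 days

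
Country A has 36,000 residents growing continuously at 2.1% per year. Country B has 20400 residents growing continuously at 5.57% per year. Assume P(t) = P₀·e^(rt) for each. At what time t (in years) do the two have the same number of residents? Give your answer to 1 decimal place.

36000·e^(0.021t) = 20400·e^(0.0557t)
36000/20400 = e^((0.0557 − 0.021)t) → ln(1.76471) = 0.0347·t
t = 0.56798 / 0.0347

t ≈ 16.4 years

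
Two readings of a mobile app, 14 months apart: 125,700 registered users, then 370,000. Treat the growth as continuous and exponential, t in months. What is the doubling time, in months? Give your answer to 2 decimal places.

doubling time ≈ 8.99 months

r = ln(370000/125700) / 14 = ln(2.94352) / 14 ≈ 0.077115 per month
doubling time = ln 2 / |r| = 0.69315 / 0.077115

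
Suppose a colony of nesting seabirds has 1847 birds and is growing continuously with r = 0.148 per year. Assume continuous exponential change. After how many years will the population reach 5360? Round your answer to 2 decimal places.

5360 = 1847 · e^(0.148·t)
t = ln(5360/1847) / 0.148 = ln(2.902) / 0.148 = 1.0654 / 0.148

t ≈ 7.20 years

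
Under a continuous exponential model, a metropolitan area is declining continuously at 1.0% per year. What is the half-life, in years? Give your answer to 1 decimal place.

half-life ≈ 69.3 years

half-life = ln(2) / |r| = 0.69315 / 0.01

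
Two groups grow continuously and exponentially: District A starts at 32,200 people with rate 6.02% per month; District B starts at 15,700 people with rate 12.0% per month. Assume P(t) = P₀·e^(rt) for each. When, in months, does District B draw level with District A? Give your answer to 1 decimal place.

t ≈ 12.0 months

32200·e^(0.0602t) = 15700·e^(0.12t)
32200/15700 = e^((0.12 − 0.0602)t) → ln(2.05096) = 0.0598·t
t = 0.71831 / 0.0598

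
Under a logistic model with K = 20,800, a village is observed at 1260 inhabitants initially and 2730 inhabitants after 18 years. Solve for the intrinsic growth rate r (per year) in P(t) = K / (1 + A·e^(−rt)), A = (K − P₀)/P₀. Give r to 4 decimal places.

A = (20800 − 1260)/1260 = 15.50794
2730 = 20800/(1 + 15.50794·e^(−r·18)) → e^(−18r) = (7.61905 − 1)/15.50794 = 0.426817
r = −ln(0.426817)/18 = 0.8514/18

r ≈ 0.0473 per year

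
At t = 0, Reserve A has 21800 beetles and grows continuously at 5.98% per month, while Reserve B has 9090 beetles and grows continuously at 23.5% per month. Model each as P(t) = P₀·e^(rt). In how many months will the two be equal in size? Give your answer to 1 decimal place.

21800·e^(0.0598t) = 9090·e^(0.235t)
21800/9090 = e^((0.235 − 0.0598)t) → ln(2.39824) = 0.1752·t
t = 0.87474 / 0.1752

t ≈ 5.0 months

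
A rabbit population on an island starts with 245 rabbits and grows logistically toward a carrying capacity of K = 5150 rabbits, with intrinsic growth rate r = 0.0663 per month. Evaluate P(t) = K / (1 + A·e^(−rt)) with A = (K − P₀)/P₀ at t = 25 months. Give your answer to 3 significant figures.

≈ 1,070 rabbits

A = (5150 − 245)/245 = 20.02041
P(25) = 5150 / (1 + 20.02041·e^(−0.0663·25)) = 5150 / (1 + 20.02041·0.190615)
= 5150 / 4.81619 ≈ 1069.31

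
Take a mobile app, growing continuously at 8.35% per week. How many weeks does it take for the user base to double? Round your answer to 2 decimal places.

doubling time = ln(2) / |r| = 0.69315 / 0.0835

doubling time ≈ 8.30 weeks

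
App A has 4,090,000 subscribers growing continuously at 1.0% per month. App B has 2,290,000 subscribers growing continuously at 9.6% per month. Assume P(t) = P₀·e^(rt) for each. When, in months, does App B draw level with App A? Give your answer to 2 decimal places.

4090000·e^(0.01t) = 2290000·e^(0.096t)
4090000/2290000 = e^((0.096 − 0.01)t) → ln(1.78603) = 0.086·t
t = 0.57999 / 0.086

t ≈ 6.74 months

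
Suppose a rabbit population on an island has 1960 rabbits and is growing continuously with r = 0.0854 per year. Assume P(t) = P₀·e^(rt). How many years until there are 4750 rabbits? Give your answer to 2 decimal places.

4750 = 1960 · e^(0.0854·t)
t = ln(4750/1960) / 0.0854 = ln(2.42347) / 0.0854 = 0.8852 / 0.0854

t ≈ 10.37 years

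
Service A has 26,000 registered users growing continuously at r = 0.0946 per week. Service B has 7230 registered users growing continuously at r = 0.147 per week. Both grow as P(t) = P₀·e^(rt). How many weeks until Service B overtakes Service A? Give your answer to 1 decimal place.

t ≈ 24.4 weeks

26000·e^(0.0946t) = 7230·e^(0.147t)
26000/7230 = e^((0.147 − 0.0946)t) → ln(3.59613) = 0.0524·t
t = 1.27986 / 0.0524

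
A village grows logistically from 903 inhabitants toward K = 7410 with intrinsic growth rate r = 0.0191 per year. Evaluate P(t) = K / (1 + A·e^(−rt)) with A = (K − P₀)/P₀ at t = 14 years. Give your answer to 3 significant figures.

A = (7410 − 903)/903 = 7.20598
P(14) = 7410 / (1 + 7.20598·e^(−0.0191·14)) = 7410 / (1 + 7.20598·0.765367)
= 7410 / 6.51522 ≈ 1137.34

≈ 1,140 inhabitants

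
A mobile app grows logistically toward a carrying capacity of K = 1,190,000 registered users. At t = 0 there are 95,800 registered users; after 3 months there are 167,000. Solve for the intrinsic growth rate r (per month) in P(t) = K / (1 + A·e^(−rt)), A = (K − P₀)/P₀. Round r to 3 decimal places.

A = (1190000 − 95800)/95800 = 11.42171
167000 = 1190000/(1 + 11.42171·e^(−r·3)) → e^(−3r) = (7.12575 − 1)/11.42171 = 0.536325
r = −ln(0.536325)/3 = 0.62302/3

r ≈ 0.208 per month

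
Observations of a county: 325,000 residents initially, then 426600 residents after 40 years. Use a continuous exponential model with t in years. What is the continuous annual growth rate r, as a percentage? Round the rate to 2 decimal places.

426600 = 325000 · e^(r·40)
e^(40r) = 426600/325000 = 1.31262
r = ln(1.31262) / 40 = 0.27202 / 40

r ≈ 0.68% per year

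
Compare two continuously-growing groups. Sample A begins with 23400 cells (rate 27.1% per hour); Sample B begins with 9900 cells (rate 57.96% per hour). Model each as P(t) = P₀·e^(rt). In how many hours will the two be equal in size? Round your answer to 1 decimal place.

23400·e^(0.271t) = 9900·e^(0.5796t)
23400/9900 = e^((0.5796 − 0.271)t) → ln(2.36364) = 0.3086·t
t = 0.8602 / 0.3086

t ≈ 2.8 hours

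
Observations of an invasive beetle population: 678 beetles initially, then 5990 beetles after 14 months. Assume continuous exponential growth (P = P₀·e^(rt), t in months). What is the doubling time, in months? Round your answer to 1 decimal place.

doubling time ≈ 4.5 months

r = ln(5990/678) / 14 = ln(8.83481) / 14 ≈ 0.155621 per month
doubling time = ln 2 / |r| = 0.69315 / 0.155621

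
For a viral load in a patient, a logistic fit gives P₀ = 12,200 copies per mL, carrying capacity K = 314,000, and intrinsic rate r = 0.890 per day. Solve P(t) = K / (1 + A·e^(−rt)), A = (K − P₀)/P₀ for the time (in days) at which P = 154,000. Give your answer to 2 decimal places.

A = (314000 − 12200)/12200 = 24.7377
154000 = 314000/(1 + 24.7377·e^(−0.89t)) → 1 + 24.7377·e^(−0.89t) = 2.03896
e^(−0.89t) = 0.041999 → t = ln(23.81004)/0.89 = 3.17011/0.89

t ≈ 3.56 days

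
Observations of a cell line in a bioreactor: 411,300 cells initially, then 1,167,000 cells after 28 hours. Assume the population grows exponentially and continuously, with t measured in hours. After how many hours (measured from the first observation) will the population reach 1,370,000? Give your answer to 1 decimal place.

t ≈ 32.3 hours

r = ln(1167000/411300) / 28 ≈ 0.037245 per hour
t = ln(1370000/411300) / r = 1.20324 / 0.037245 ≈ 32.306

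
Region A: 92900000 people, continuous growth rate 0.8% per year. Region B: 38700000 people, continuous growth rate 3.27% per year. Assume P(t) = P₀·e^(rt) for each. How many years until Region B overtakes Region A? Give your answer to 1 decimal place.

t ≈ 35.5 years

92900000·e^(0.008t) = 38700000·e^(0.0327t)
92900000/38700000 = e^((0.0327 − 0.008)t) → ln(2.40052) = 0.0247·t
t = 0.87568 / 0.0247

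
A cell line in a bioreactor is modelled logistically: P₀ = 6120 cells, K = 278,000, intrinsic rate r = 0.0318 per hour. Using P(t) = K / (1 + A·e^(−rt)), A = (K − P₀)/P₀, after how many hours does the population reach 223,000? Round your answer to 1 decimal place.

t ≈ 163.3 hours

A = (278000 − 6120)/6120 = 44.42484
223000 = 278000/(1 + 44.42484·e^(−0.0318t)) → 1 + 44.42484·e^(−0.0318t) = 1.24664
e^(−0.0318t) = 0.005552 → t = ln(180.12252)/0.0318 = 5.19364/0.0318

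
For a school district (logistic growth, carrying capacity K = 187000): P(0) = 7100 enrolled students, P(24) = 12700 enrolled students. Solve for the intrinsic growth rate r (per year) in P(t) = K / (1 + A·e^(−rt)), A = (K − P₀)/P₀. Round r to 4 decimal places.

r ≈ 0.0255 per year

A = (187000 − 7100)/7100 = 25.33803
12700 = 187000/(1 + 25.33803·e^(−r·24)) → e^(−24r) = (14.72441 − 1)/25.33803 = 0.541653
r = −ln(0.541653)/24 = 0.61313/24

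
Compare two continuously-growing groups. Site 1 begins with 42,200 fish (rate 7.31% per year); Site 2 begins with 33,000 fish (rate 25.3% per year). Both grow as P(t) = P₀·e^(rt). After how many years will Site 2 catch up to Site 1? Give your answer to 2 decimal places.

42200·e^(0.0731t) = 33000·e^(0.253t)
42200/33000 = e^((0.253 − 0.0731)t) → ln(1.27879) = 0.1799·t
t = 0.24591 / 0.1799

t ≈ 1.37 years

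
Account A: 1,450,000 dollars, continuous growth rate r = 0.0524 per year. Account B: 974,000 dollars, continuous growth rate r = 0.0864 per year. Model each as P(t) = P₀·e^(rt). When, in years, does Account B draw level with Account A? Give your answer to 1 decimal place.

1450000·e^(0.0524t) = 974000·e^(0.0864t)
1450000/974000 = e^((0.0864 − 0.0524)t) → ln(1.48871) = 0.034·t
t = 0.39791 / 0.034

t ≈ 11.7 years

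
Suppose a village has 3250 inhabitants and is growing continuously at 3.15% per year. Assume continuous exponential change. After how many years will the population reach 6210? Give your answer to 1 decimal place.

t ≈ 20.6 years

6210 = 3250 · e^(0.0315·t)
t = ln(6210/3250) / 0.0315 = ln(1.91077) / 0.0315 = 0.64751 / 0.0315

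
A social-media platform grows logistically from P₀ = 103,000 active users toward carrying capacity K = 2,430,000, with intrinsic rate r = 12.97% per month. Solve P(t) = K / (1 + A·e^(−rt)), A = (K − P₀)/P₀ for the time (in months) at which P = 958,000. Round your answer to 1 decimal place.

t ≈ 20.7 months

A = (2430000 − 103000)/103000 = 22.59223
958000 = 2430000/(1 + 22.59223·e^(−0.1297t)) → 1 + 22.59223·e^(−0.1297t) = 2.53653
e^(−0.1297t) = 0.068012 → t = ln(14.70337)/0.1297 = 2.68808/0.1297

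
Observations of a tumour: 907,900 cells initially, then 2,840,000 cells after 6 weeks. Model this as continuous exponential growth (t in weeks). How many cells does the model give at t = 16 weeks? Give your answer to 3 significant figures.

r = ln(2840000/907900) / 6 ≈ 0.190071 per week
P(16) = 907900 · e^(0.190071·16) = 907900 · 20.92895 ≈ 19001397.65

≈ 19,000,000 cells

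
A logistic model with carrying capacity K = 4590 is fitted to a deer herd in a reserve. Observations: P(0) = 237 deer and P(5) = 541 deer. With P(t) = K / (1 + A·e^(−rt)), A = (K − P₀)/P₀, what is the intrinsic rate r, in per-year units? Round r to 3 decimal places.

A = (4590 − 237)/237 = 18.36709
541 = 4590/(1 + 18.36709·e^(−r·5)) → e^(−5r) = (8.48429 − 1)/18.36709 = 0.407484
r = −ln(0.407484)/5 = 0.89775/5

r ≈ 0.180 per year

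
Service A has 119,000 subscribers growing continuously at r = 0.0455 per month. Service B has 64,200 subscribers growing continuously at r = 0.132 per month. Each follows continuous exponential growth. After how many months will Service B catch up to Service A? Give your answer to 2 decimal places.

t ≈ 7.13 months

119000·e^(0.0455t) = 64200·e^(0.132t)
119000/64200 = e^((0.132 − 0.0455)t) → ln(1.85358) = 0.0865·t
t = 0.61712 / 0.0865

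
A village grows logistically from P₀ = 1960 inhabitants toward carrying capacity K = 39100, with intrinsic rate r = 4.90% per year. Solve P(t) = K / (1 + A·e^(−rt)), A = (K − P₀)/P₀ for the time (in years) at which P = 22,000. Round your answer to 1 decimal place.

A = (39100 − 1960)/1960 = 18.94898
22000 = 39100/(1 + 18.94898·e^(−0.049t)) → 1 + 18.94898·e^(−0.049t) = 1.77727
e^(−0.049t) = 0.041019 → t = ln(24.3788)/0.049 = 3.19371/0.049

t ≈ 65.2 years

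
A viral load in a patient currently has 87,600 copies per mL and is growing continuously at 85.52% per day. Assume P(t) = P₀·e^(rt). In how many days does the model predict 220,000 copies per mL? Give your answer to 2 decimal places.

220000 = 87600 · e^(0.8552·t)
t = ln(220000/87600) / 0.8552 = ln(2.51142) / 0.8552 = 0.92085 / 0.8552

t ≈ 1.08 days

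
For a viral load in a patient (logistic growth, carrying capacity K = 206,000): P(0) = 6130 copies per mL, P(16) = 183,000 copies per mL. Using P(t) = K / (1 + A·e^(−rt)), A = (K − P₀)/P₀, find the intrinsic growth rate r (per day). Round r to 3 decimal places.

r ≈ 0.347 per day

A = (206000 − 6130)/6130 = 32.60522
183000 = 206000/(1 + 32.60522·e^(−r·16)) → e^(−16r) = (1.12568 − 1)/32.60522 = 0.003855
r = −ln(0.003855)/16 = 5.55846/16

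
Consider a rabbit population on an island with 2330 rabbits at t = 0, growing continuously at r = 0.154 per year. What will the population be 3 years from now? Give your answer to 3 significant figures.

P(3) = 2330 · e^(0.154·3) = 2330 · e^(0.462)
= 2330 · 1.58725 ≈ 3698.28

≈ 3,700 rabbits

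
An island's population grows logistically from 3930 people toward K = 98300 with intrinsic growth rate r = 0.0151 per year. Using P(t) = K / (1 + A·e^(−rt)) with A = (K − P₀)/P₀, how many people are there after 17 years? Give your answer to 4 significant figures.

A = (98300 − 3930)/3930 = 24.01272
P(17) = 98300 / (1 + 24.01272·e^(−0.0151·17)) = 98300 / (1 + 24.01272·0.7736)
= 98300 / 19.57625 ≈ 5021.39

≈ 5,021 people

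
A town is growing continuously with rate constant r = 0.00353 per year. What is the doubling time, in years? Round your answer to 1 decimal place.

doubling time ≈ 196.4 years

doubling time = ln(2) / |r| = 0.69315 / 0.00353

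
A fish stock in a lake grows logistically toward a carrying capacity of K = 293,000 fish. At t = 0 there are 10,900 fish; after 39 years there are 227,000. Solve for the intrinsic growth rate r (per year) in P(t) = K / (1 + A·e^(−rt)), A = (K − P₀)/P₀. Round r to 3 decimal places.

r ≈ 0.115 per year

A = (293000 − 10900)/10900 = 25.88073
227000 = 293000/(1 + 25.88073·e^(−r·39)) → e^(−39r) = (1.29075 − 1)/25.88073 = 0.011234
r = −ln(0.011234)/39 = 4.48879/39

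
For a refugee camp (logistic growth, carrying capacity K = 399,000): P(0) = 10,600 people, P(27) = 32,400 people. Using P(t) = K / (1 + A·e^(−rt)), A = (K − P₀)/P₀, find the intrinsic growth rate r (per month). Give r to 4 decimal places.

A = (399000 − 10600)/10600 = 36.64151
32400 = 399000/(1 + 36.64151·e^(−r·27)) → e^(−27r) = (12.31481 − 1)/36.64151 = 0.308798
r = −ln(0.308798)/27 = 1.17507/27

r ≈ 0.0435 per month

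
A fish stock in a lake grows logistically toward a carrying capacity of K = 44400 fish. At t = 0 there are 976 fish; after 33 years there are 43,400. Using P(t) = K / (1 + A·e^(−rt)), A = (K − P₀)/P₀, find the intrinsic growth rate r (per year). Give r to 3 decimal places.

r ≈ 0.229 per year

A = (44400 − 976)/976 = 44.4918
43400 = 44400/(1 + 44.4918·e^(−r·33)) → e^(−33r) = (1.02304 − 1)/44.4918 = 0.000518
r = −ln(0.000518)/33 = 7.56576/33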